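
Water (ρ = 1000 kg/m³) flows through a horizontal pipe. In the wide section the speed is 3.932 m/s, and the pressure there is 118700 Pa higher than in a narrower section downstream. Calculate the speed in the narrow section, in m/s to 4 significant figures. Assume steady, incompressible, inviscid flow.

v₂ ≈ 15.90 m/s

Along the level pipe P + ½ρv² is conserved, hence v₂² = v₁² + 2(P₁ − P₂)/ρ.
v₂ = √(3.932² + 2·118700/1000) = √(15.46 + 237.4) = 15.90 m/s.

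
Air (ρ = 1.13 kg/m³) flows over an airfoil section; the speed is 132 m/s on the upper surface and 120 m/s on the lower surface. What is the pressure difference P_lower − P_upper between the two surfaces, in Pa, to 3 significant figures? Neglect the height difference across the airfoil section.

1710 Pa

The pressure is lower where the speed is higher: ΔP = ½ρ(v_up² − v_low²).
ΔP = ½·1.13·(132² − 120²) = 1710 Pa.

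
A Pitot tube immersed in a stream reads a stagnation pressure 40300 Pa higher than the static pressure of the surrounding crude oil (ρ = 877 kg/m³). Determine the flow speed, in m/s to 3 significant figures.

9.59 m/s

The dynamic pressure equals the rise in static pressure at the stagnation point: ΔP = ½ρv².
v = √(2ΔP/ρ) = √(2·40300/877) = 9.59 m/s.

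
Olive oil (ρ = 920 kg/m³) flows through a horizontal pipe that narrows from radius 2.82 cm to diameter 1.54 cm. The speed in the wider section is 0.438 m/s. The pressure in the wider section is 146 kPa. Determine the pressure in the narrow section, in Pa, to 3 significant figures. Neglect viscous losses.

By continuity, v₂ = v₁·A₁/A₂ = 0.438·(25.0/1.86) = 5.87 m/s.
Along the horizontal streamline, P + ½ρv² is constant.
P₂ = P₁ − ½ρ(v₂² − v₁²) = 146000 − ½·920·(5.87² − 0.438²) = 146000 − 15800 = 130000 Pa.

P₂ ≈ 130000 Pa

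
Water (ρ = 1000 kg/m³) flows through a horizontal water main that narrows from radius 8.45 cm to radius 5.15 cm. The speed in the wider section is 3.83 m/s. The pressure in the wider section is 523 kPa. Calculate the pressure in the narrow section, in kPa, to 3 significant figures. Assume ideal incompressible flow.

P₂ ≈ 477 kPa

By continuity, v₂ = v₁·A₁/A₂ = 3.83·(224/83.3) = 10.3 m/s.
With no height change, Bernoulli's equation is P₁ + ½ρv₁² = P₂ + ½ρv₂².
P₂ = P₁ − ½ρ(v₂² − v₁²) = 523000 − ½·1000·(10.3² − 3.83²) = 523000 − 45800 = 477000 Pa.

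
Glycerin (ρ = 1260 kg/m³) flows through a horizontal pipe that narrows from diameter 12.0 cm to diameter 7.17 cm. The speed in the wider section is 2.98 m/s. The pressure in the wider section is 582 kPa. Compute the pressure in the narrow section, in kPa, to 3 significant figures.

P₂ ≈ 544 kPa

By continuity, v₂ = v₁·A₁/A₂ = 2.98·(113/40.4) = 8.35 m/s.
Bernoulli (h₁ = h₂): P₁ − P₂ = ½ρ(v₂² − v₁²).
P₂ = P₁ − ½ρ(v₂² − v₁²) = 582000 − ½·1260·(8.35² − 2.98²) = 582000 − 38300 = 544000 Pa.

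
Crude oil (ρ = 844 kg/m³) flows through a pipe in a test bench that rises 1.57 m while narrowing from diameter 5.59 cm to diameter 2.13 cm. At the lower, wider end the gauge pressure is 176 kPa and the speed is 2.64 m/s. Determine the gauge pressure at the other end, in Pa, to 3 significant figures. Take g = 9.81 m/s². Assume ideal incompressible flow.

Mass conservation (A₁v₁ = A₂v₂) gives v₂ = 2.64 × 24.5/3.56 = 18.2 m/s.
Applying Bernoulli between the two ends and solving for P₂: P₂ = P₁ + ½ρ(v₁² − v₂²) − ρgΔh.
P₂ = 176000 + ½·844·(2.64² − 18.2²) − 844·9.81·(+1.57) = 176000 + (-137000) − (13000) = 26400 Pa.

P₂ ≈ 26400 Pa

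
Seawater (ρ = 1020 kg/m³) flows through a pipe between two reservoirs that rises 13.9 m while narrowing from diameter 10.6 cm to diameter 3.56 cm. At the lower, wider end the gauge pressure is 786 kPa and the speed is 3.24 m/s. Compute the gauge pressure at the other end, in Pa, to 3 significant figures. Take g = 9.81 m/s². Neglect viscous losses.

P₂ ≈ 231000 Pa

The volume flow rate is constant, so v₂ = (A₁/A₂)v₁ = (88.2/9.95)·3.24 = 28.7 m/s.
Bernoulli: P₁ + ½ρv₁² + ρg h₁ = P₂ + ½ρv₂² + ρg h₂, so P₂ = P₁ + ½ρ(v₁² − v₂²) − ρg(h₂ − h₁).
P₂ = 786000 + ½·1020·(3.24² − 28.7²) − 1020·9.81·(+13.9) = 786000 + (-415000) − (139000) = 231000 Pa.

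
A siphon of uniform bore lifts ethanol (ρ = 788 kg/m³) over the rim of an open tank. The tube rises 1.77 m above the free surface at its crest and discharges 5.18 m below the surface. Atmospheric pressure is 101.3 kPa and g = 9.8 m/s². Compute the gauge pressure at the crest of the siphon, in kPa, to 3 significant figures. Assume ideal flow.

P_gauge ≈ -53.7 kPa

Bernoulli surface→outlet gives ½v² = g·h_out, so v = √(2·9.8·5.18) = 10.1 m/s.
With constant cross-section the crest speed equals v; applying Bernoulli from the surface up to the crest, P_top = P_atm − ½ρv² − ρg·h_top.
P_top = 101300 − ½·788·10.1² − 788·9.8·1.77 = 47600 Pa. So P_gauge = P_top − P_atm = -53700 Pa.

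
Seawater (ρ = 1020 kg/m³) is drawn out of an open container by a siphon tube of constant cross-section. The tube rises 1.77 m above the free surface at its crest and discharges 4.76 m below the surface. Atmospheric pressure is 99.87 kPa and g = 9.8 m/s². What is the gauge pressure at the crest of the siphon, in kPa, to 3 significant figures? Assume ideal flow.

The outlet speed comes from Torricelli: v = √(2g·4.76) = 9.66 m/s.
The bore is uniform, so the speed at the crest is the same v. Bernoulli surface→crest: P_atm = P_top + ½ρv² + ρg·h_top.
P_top = 99870 − ½·1020·9.66² − 1020·9.8·1.77 = 34600 Pa. So P_gauge = P_top − P_atm = -65300 Pa.

P_gauge ≈ -65.3 kPa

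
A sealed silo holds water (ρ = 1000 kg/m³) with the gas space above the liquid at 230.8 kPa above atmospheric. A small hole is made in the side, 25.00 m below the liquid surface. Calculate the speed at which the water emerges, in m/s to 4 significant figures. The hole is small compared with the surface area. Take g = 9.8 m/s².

Take point 1 at the surface (v₁ ≈ 0) and point 2 at the hole (at atmospheric pressure). Bernoulli: P₁ + ρg h = P_atm + ½ρv₂².
With P₁ − P_atm = 230800 Pa, v₂ = √(2gh + 2ΔP/ρ) = √(2·9.8·25.00 + 2·230800/1000) = 30.85 m/s.

v ≈ 30.85 m/s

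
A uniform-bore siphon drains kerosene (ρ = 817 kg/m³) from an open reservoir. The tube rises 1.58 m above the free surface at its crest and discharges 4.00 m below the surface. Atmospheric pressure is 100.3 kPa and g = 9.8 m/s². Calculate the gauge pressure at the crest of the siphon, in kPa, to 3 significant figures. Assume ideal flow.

-44.7 kPa

From the surface to the outlet (both open to atmosphere, surface at rest): v = √(2g·h_out) = √(2·9.8·4.00) = 8.85 m/s.
With constant cross-section the crest speed equals v; applying Bernoulli from the surface up to the crest, P_top = P_atm − ½ρv² − ρg·h_top.
P_top = 100300 − ½·817·8.85² − 817·9.8·1.58 = 55600 Pa. So P_gauge = P_top − P_atm = -44700 Pa.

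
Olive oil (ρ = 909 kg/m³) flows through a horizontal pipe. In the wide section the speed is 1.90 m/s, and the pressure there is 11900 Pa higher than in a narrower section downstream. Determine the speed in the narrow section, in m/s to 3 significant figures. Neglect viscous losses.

v₂ = 5.46 m/s

With h₁ = h₂, rearranging Bernoulli gives v₂ = √(v₁² + 2ΔP/ρ).
v₂ = √(1.90² + 2·11900/909) = √(3.61 + 26.2) = 5.46 m/s.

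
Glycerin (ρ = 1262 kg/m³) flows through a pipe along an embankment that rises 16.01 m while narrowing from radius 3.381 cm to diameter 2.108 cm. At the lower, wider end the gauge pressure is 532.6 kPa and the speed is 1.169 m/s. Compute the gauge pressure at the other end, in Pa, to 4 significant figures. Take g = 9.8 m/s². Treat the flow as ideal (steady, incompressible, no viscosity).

244200 Pa

Continuity gives A₁v₁ = A₂v₂, so v₂ = (35.91 cm²)/(3.490 cm²) × 1.169 m/s = 12.03 m/s.
Bernoulli: P₁ + ½ρv₁² + ρg h₁ = P₂ + ½ρv₂² + ρg h₂, so P₂ = P₁ + ½ρ(v₁² − v₂²) − ρg(h₂ − h₁).
P₂ = 532600 + ½·1262·(1.169² − 12.03²) − 1262·9.8·(+16.01) = 532600 + (-90440) − (198000) = 244200 Pa.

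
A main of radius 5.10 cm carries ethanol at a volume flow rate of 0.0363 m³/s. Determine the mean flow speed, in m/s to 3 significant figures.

Q = 0.0363 m³/s = 0.0363 m³/s.
v = Q/A = 0.0363 / 0.00817 = 4.44 m/s.

4.44 m/s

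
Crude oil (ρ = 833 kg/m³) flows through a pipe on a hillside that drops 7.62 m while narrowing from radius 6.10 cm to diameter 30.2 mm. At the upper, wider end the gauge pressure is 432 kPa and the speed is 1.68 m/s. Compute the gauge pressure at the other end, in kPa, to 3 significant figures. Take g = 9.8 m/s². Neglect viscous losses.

By continuity, v₂ = v₁·A₁/A₂ = 1.68·(117/7.16) = 27.4 m/s.
Applying Bernoulli between the two ends and solving for P₂: P₂ = P₁ + ½ρ(v₁² − v₂²) − ρgΔh.
P₂ = 432000 + ½·833·(1.68² − 27.4²) − 833·9.8·(−7.62) = 432000 + (-312000) − (-62200) = 182000 Pa.

P₂ ≈ 182 kPa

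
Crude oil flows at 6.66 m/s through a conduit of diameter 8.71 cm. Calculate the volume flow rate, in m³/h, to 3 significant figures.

Q ≈ 143 m³/h

Q = A·v = 0.00596 m² × 6.66 m/s = 0.0397 m³/s.
Converting: 0.0397 m³/s × 3600 = 143 m³/h.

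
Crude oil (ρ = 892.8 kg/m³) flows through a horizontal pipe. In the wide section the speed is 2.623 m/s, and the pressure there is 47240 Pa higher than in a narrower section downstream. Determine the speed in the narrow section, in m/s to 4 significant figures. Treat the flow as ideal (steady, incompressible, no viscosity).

With h₁ = h₂, rearranging Bernoulli gives v₂ = √(v₁² + 2ΔP/ρ).
v₂ = √(2.623² + 2·47240/892.8) = √(6.880 + 105.8) = 10.62 m/s.

v₂ ≈ 10.62 m/s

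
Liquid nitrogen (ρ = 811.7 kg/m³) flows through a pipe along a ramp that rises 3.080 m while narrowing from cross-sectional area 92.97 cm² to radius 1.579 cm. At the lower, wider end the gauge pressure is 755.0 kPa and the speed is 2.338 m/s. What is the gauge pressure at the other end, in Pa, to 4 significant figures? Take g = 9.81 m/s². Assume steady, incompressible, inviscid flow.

The volume flow rate is constant, so v₂ = (A₁/A₂)v₁ = (92.97/7.833)·2.338 = 27.75 m/s.
Applying Bernoulli between the two ends and solving for P₂: P₂ = P₁ + ½ρ(v₁² − v₂²) − ρgΔh.
P₂ = 755000 + ½·811.7·(2.338² − 27.75²) − 811.7·9.81·(+3.080) = 755000 + (-310300) − (24530) = 420100 Pa.

P₂ ≈ 420100 Pa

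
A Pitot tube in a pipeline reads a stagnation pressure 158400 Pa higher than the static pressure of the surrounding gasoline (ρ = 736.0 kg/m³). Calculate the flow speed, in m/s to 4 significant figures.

At the stagnation point the flow is brought to rest, so Bernoulli gives P_stag − P_static = ½ρv².
v = √(2ΔP/ρ) = √(2·158400/736.0) = 20.75 m/s.

v ≈ 20.75 m/s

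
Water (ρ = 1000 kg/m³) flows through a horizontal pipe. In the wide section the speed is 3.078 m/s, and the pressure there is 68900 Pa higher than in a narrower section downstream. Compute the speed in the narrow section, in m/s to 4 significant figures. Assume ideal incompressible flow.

v₂ ≈ 12.14 m/s

Horizontal Bernoulli: P₁ + ½ρv₁² = P₂ + ½ρv₂², so v₂² = v₁² + 2(P₁ − P₂)/ρ.
v₂ = √(3.078² + 2·68900/1000) = √(9.474 + 137.8) = 12.14 m/s.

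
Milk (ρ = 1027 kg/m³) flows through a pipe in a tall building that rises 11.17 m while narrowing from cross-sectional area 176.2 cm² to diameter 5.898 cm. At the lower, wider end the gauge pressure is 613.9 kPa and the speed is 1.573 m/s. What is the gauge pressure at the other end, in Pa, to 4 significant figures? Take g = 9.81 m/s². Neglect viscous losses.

449800 Pa

Continuity gives A₁v₁ = A₂v₂, so v₂ = (176.2 cm²)/(27.32 cm²) × 1.573 m/s = 10.14 m/s.
Energy conservation along the streamline gives P₂ = P₁ − ½ρ(v₂² − v₁²) − ρg(h₂ − h₁).
P₂ = 613900 + ½·1027·(1.573² − 10.14²) − 1027·9.81·(+11.17) = 613900 + (-51580) − (112500) = 449800 Pa.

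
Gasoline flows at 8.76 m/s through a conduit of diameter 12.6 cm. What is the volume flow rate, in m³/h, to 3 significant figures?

Q = A·v = 0.0125 m² × 8.76 m/s = 0.109 m³/s.
Converting: 0.109 m³/s × 3600 = 393 m³/h.

Q ≈ 393 m³/h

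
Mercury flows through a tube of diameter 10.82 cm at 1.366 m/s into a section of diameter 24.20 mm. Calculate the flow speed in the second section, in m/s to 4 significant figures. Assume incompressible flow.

Continuity gives A₁v₁ = A₂v₂, so v₂ = (91.95 cm²)/(4.600 cm²) × 1.366 m/s = 27.31 m/s.

v₂ ≈ 27.31 m/s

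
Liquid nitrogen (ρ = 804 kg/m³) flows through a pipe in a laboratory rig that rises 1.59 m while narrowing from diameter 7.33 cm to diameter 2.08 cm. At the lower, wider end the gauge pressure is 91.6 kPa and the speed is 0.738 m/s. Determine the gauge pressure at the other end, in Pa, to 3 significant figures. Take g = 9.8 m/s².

P₂ ≈ 45500 Pa

The volume flow rate is constant, so v₂ = (A₁/A₂)v₁ = (42.2/3.40)·0.738 = 9.17 m/s.
Applying Bernoulli between the two ends and solving for P₂: P₂ = P₁ + ½ρ(v₁² − v₂²) − ρgΔh.
P₂ = 91600 + ½·804·(0.738² − 9.17²) − 804·9.8·(+1.59) = 91600 + (-33500) − (12500) = 45500 Pa.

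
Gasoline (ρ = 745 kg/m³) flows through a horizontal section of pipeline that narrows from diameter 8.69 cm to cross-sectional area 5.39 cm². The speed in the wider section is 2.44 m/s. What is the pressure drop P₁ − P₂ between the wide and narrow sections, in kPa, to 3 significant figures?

By continuity, v₂ = v₁·A₁/A₂ = 2.44·(59.3/5.39) = 26.8 m/s.
Along the horizontal streamline, P + ½ρv² is constant.
P₁ − P₂ = ½·745·(26.8² − 2.44²) = ½·745·715 = 266000 Pa.

266 kPa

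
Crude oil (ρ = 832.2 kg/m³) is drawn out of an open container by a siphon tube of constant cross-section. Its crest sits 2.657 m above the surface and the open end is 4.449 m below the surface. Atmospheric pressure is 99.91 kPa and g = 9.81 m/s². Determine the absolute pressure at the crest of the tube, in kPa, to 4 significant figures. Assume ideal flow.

The outlet speed comes from Torricelli: v = √(2g·4.449) = 9.343 m/s.
With constant cross-section the crest speed equals v; applying Bernoulli from the surface up to the crest, P_top = P_atm − ½ρv² − ρg·h_top.
P_top = 99910 − ½·832.2·9.343² − 832.2·9.81·2.657 = 41900 Pa.

P_top = 41.90 kPa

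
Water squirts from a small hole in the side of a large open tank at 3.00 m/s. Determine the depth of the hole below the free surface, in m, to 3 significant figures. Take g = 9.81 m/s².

For a small hole in a large open tank, ½v² = gh, giving h = v²/(2g).
h = 3.00²/(2·9.81) = 9.00/19.62 = 0.459 m.

h ≈ 0.459 m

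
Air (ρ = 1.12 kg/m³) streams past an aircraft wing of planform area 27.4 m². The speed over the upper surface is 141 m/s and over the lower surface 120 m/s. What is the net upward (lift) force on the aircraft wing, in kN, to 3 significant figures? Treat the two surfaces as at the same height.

84.1 kN

From P + ½ρv² = const at equal height, P_low − P_up = ½ρ(v_up² − v_low²).
ΔP = ½·1.12·(141² − 120²) = 3070 Pa.
Lift = ΔP · A = 3070 × 27.4 = 84100 N.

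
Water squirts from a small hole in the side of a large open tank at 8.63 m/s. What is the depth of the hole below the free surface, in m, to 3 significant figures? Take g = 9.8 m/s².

Torricelli: v = √(2gh), so h = v²/(2g).
h = 8.63²/(2·9.8) = 74.5/19.60 = 3.80 m.

h ≈ 3.80 m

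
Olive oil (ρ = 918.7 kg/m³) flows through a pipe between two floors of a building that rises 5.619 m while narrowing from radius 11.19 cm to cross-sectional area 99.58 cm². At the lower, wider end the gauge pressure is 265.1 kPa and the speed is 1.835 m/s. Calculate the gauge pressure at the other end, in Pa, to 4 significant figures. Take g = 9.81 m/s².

P₂ ≈ 191900 Pa

By continuity, v₂ = v₁·A₁/A₂ = 1.835·(393.4/99.58) = 7.249 m/s.
Energy conservation along the streamline gives P₂ = P₁ − ½ρ(v₂² − v₁²) − ρg(h₂ − h₁).
P₂ = 265100 + ½·918.7·(1.835² − 7.249²) − 918.7·9.81·(+5.619) = 265100 + (-22590) − (50640) = 191900 Pa.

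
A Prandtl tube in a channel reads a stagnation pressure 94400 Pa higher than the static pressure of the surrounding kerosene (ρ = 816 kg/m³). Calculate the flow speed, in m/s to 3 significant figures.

The dynamic pressure equals the rise in static pressure at the stagnation point: ΔP = ½ρv².
v = √(2ΔP/ρ) = √(2·94400/816) = 15.2 m/s.

15.2 m/s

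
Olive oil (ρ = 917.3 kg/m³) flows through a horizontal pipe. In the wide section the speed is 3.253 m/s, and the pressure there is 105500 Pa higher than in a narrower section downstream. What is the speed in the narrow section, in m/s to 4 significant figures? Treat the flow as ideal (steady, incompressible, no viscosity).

v₂ = 15.51 m/s

Horizontal Bernoulli: P₁ + ½ρv₁² = P₂ + ½ρv₂², so v₂² = v₁² + 2(P₁ − P₂)/ρ.
v₂ = √(3.253² + 2·105500/917.3) = √(10.58 + 230.0) = 15.51 m/s.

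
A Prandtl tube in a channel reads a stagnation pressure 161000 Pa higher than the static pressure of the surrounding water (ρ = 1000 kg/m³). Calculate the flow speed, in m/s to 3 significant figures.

v ≈ 17.9 m/s

Bernoulli between the free stream and the stagnation point: ½ρv² = P_stag − P_static.
v = √(2ΔP/ρ) = √(2·161000/1000) = 17.9 m/s.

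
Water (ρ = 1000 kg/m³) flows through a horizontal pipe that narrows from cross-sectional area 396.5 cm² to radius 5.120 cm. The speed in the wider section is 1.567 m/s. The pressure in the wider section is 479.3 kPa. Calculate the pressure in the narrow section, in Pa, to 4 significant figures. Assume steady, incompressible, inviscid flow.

P₂ ≈ 452100 Pa

The volume flow rate is constant, so v₂ = (A₁/A₂)v₁ = (396.5/82.35)·1.567 = 7.544 m/s.
The pipe is horizontal, so Bernoulli reduces to P₁ + ½ρv₁² = P₂ + ½ρv₂².
P₂ = P₁ − ½ρ(v₂² − v₁²) = 479300 − ½·1000·(7.544² − 1.567²) = 479300 − 27230 = 452100 Pa.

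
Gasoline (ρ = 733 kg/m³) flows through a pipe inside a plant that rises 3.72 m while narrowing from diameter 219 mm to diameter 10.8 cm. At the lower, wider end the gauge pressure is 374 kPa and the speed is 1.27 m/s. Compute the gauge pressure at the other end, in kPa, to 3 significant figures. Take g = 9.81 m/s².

P₂ = 338 kPa

Continuity gives A₁v₁ = A₂v₂, so v₂ = (377 cm²)/(91.6 cm²) × 1.27 m/s = 5.22 m/s.
Applying Bernoulli between the two ends and solving for P₂: P₂ = P₁ + ½ρ(v₁² − v₂²) − ρgΔh.
P₂ = 374000 + ½·733·(1.27² − 5.22²) − 733·9.81·(+3.72) = 374000 + (-9400) − (26700) = 338000 Pa.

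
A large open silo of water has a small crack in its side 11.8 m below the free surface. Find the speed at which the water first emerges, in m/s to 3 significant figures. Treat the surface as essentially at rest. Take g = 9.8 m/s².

The surface is effectively still and both ends are open, so ½v² = gh and v = √(2·9.8·11.8) = 15.2 m/s.

v ≈ 15.2 m/s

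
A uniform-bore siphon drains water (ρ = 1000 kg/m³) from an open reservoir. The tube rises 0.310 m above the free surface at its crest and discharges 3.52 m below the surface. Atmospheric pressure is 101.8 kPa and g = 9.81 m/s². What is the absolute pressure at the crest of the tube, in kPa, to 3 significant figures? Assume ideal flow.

P_top ≈ 64.2 kPa

The outlet speed comes from Torricelli: v = √(2g·3.52) = 8.31 m/s.
Continuity keeps v the same throughout the tube; from surface to crest, P_atm + 0 = P_top + ½ρv² + ρg·h_top.
P_top = 101800 − ½·1000·8.31² − 1000·9.81·0.310 = 64200 Pa.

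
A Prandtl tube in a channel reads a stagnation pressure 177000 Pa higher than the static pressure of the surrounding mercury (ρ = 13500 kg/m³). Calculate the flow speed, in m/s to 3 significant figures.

Bernoulli between the free stream and the stagnation point: ½ρv² = P_stag − P_static.
v = √(2ΔP/ρ) = √(2·177000/13500) = 5.12 m/s.

5.12 m/s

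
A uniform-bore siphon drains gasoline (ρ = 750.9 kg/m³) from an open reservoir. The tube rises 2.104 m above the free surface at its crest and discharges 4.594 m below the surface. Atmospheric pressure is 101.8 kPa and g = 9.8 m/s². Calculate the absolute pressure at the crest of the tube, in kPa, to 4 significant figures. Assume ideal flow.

P_top = 52.51 kPa

The outlet speed comes from Torricelli: v = √(2g·4.594) = 9.489 m/s.
With constant cross-section the crest speed equals v; applying Bernoulli from the surface up to the crest, P_top = P_atm − ½ρv² − ρg·h_top.
P_top = 101800 − ½·750.9·9.489² − 750.9·9.8·2.104 = 52510 Pa.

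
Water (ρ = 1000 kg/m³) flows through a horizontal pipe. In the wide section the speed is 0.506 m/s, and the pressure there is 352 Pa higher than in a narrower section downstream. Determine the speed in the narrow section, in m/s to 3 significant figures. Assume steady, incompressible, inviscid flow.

Along the level pipe P + ½ρv² is conserved, hence v₂² = v₁² + 2(P₁ − P₂)/ρ.
v₂ = √(0.506² + 2·352/1000) = √(0.256 + 0.704) = 0.980 m/s.

0.980 m/s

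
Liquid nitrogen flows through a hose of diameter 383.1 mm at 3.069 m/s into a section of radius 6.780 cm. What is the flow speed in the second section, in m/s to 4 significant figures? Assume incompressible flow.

By continuity, v₂ = v₁·A₁/A₂ = 3.069·(1153/144.4) = 24.50 m/s.

v₂ = 24.50 m/s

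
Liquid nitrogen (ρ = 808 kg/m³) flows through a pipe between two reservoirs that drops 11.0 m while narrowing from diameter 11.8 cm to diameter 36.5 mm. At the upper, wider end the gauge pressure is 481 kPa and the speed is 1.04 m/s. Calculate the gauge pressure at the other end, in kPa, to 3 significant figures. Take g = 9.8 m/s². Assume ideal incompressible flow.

P₂ ≈ 521 kPa

The volume flow rate is constant, so v₂ = (A₁/A₂)v₁ = (109/10.5)·1.04 = 10.9 m/s.
Energy conservation along the streamline gives P₂ = P₁ − ½ρ(v₂² − v₁²) − ρg(h₂ − h₁).
P₂ = 481000 + ½·808·(1.04² − 10.9²) − 808·9.8·(−11.0) = 481000 + (-47300) − (-87100) = 521000 Pa.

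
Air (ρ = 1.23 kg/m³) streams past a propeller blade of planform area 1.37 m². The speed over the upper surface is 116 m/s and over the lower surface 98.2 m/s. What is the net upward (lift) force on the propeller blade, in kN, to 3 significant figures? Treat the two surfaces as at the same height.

F ≈ 3.21 kN

With equal heights on the two surfaces, Bernoulli gives P_lower − P_upper = ½ρ(v_upper² − v_lower²).
ΔP = ½·1.23·(116² − 98.2²) = 2340 Pa.
Lift = ΔP · A = 2340 × 1.37 = 3210 N.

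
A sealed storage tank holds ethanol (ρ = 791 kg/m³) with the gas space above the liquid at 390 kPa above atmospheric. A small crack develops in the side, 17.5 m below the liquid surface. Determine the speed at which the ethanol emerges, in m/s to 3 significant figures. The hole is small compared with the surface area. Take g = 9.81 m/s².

v ≈ 36.5 m/s

Take point 1 at the surface (v₁ ≈ 0) and point 2 at the hole (at atmospheric pressure). Bernoulli: P₁ + ρg h = P_atm + ½ρv₂².
With P₁ − P_atm = 390000 Pa, v₂ = √(2gh + 2ΔP/ρ) = √(2·9.81·17.5 + 2·390000/791) = 36.5 m/s.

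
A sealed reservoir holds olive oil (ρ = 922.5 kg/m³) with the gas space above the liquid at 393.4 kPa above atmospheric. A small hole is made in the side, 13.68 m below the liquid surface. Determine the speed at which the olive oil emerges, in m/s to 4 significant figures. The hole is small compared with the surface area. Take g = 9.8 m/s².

Take point 1 at the surface (v₁ ≈ 0) and point 2 at the hole (at atmospheric pressure). Bernoulli: P₁ + ρg h = P_atm + ½ρv₂².
With P₁ − P_atm = 393400 Pa, v₂ = √(2gh + 2ΔP/ρ) = √(2·9.8·13.68 + 2·393400/922.5) = 33.48 m/s.

v ≈ 33.48 m/s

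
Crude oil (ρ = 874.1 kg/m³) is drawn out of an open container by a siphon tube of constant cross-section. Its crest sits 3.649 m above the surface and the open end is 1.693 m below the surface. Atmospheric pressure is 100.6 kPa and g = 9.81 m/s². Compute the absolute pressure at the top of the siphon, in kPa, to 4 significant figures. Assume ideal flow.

P_top ≈ 54.79 kPa

Bernoulli surface→outlet gives ½v² = g·h_out, so v = √(2·9.81·1.693) = 5.763 m/s.
The bore is uniform, so the speed at the crest is the same v. Bernoulli surface→crest: P_atm = P_top + ½ρv² + ρg·h_top.
P_top = 100600 − ½·874.1·5.763² − 874.1·9.81·3.649 = 54790 Pa.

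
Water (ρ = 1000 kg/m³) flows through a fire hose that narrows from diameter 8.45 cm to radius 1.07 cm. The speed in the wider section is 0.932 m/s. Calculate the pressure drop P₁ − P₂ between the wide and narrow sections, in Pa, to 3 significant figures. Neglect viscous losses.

ΔP ≈ 105000 Pa

The volume flow rate is constant, so v₂ = (A₁/A₂)v₁ = (56.1/3.60)·0.932 = 14.5 m/s.
Bernoulli (h₁ = h₂): P₁ − P₂ = ½ρ(v₂² − v₁²).
P₁ − P₂ = ½·1000·(14.5² − 0.932²) = ½·1000·210 = 105000 Pa.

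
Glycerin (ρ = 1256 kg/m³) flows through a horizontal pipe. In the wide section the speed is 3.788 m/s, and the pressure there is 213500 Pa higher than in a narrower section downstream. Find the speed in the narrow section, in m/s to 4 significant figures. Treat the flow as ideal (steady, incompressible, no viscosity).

v₂ ≈ 18.82 m/s

Horizontal Bernoulli: P₁ + ½ρv₁² = P₂ + ½ρv₂², so v₂² = v₁² + 2(P₁ − P₂)/ρ.
v₂ = √(3.788² + 2·213500/1256) = √(14.35 + 340.0) = 18.82 m/s.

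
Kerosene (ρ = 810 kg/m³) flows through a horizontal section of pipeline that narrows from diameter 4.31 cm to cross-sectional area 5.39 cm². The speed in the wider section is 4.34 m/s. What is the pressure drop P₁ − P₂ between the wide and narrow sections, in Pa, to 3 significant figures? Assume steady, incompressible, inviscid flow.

48300 Pa

The volume flow rate is constant, so v₂ = (A₁/A₂)v₁ = (14.6/5.39)·4.34 = 11.7 m/s.
Bernoulli (h₁ = h₂): P₁ − P₂ = ½ρ(v₂² − v₁²).
P₁ − P₂ = ½·810·(11.7² − 4.34²) = ½·810·119 = 48300 Pa.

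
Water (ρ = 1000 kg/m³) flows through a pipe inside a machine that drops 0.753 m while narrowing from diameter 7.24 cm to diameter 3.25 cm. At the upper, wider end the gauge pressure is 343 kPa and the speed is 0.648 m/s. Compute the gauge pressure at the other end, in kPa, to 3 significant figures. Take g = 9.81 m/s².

345 kPa

Mass conservation (A₁v₁ = A₂v₂) gives v₂ = 0.648 × 41.2/8.30 = 3.22 m/s.
Energy conservation along the streamline gives P₂ = P₁ − ½ρ(v₂² − v₁²) − ρg(h₂ − h₁).
P₂ = 343000 + ½·1000·(0.648² − 3.22²) − 1000·9.81·(−0.753) = 343000 + (-4960) − (-7390) = 345000 Pa.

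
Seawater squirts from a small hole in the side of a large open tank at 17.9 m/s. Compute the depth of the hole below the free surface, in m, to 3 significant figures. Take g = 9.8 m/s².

h ≈ 16.3 m

For a small hole in a large open tank, ½v² = gh, giving h = v²/(2g).
h = 17.9²/(2·9.8) = 320/19.60 = 16.3 m.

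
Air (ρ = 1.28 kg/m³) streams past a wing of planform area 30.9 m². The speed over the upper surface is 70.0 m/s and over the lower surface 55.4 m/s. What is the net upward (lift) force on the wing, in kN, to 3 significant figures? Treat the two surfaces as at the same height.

36.2 kN

The faster flow above has the lower pressure; Bernoulli (same height) gives ΔP = ½ρ(v_up² − v_low²).
ΔP = ½·1.28·(70.0² − 55.4²) = 1170 Pa.
Lift = ΔP · A = 1170 × 30.9 = 36200 N.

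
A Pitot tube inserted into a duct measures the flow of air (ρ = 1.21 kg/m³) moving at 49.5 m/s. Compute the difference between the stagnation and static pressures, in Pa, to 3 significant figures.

Bernoulli between the free stream and the stagnation point: ½ρv² = P_stag − P_static.
ΔP = ½·1.21·49.5² = 1480 Pa.

ΔP = 1480 Pa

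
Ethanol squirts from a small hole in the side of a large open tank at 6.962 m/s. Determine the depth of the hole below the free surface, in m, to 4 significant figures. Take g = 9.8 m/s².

h ≈ 2.473 m

For a small hole in a large open tank, ½v² = gh, giving h = v²/(2g).
h = 6.962²/(2·9.8) = 48.47/19.60 = 2.473 m.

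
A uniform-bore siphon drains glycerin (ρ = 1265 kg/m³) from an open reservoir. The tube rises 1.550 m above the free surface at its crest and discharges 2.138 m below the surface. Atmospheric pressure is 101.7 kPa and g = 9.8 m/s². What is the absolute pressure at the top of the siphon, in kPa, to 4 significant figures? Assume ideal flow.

The outlet speed comes from Torricelli: v = √(2g·2.138) = 6.473 m/s.
Continuity keeps v the same throughout the tube; from surface to crest, P_atm + 0 = P_top + ½ρv² + ρg·h_top.
P_top = 101700 − ½·1265·6.473² − 1265·9.8·1.550 = 55980 Pa.

P_top = 55.98 kPa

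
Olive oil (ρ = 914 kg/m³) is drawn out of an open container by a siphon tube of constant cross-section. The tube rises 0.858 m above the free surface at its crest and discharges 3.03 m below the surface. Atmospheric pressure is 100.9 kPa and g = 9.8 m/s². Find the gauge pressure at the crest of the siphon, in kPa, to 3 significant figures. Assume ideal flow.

P_gauge ≈ -34.8 kPa

From the surface to the outlet (both open to atmosphere, surface at rest): v = √(2g·h_out) = √(2·9.8·3.03) = 7.71 m/s.
The bore is uniform, so the speed at the crest is the same v. Bernoulli surface→crest: P_atm = P_top + ½ρv² + ρg·h_top.
P_top = 100900 − ½·914·7.71² − 914·9.8·0.858 = 66100 Pa. So P_gauge = P_top − P_atm = -34800 Pa.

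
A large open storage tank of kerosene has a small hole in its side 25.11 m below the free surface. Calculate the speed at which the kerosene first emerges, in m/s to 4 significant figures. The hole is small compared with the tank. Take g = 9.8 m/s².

v ≈ 22.18 m/s

Torricelli's result v = √(2gh) gives v = √(2·9.8·25.11) = 22.18 m/s.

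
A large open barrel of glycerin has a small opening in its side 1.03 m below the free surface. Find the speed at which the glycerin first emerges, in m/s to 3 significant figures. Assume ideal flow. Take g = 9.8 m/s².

v = 4.49 m/s

The surface is effectively still and both ends are open, so ½v² = gh and v = √(2·9.8·1.03) = 4.49 m/s.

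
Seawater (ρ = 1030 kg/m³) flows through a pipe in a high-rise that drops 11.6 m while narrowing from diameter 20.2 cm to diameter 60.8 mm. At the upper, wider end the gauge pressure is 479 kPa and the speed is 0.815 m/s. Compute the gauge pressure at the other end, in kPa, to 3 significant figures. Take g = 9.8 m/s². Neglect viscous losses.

Continuity gives A₁v₁ = A₂v₂, so v₂ = (320 cm²)/(29.0 cm²) × 0.815 m/s = 9.00 m/s.
Bernoulli: P₁ + ½ρv₁² + ρg h₁ = P₂ + ½ρv₂² + ρg h₂, so P₂ = P₁ + ½ρ(v₁² − v₂²) − ρg(h₂ − h₁).
P₂ = 479000 + ½·1030·(0.815² − 9.00²) − 1030·9.8·(−11.6) = 479000 + (-41300) − (-117000) = 555000 Pa.

P₂ ≈ 555 kPa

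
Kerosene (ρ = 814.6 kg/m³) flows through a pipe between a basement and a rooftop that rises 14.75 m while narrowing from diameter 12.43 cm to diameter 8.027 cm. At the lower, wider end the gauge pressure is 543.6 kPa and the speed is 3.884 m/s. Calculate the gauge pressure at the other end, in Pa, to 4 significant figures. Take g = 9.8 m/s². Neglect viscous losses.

Continuity gives A₁v₁ = A₂v₂, so v₂ = (121.3 cm²)/(50.61 cm²) × 3.884 m/s = 9.314 m/s.
Bernoulli: P₁ + ½ρv₁² + ρg h₁ = P₂ + ½ρv₂² + ρg h₂, so P₂ = P₁ + ½ρ(v₁² − v₂²) − ρg(h₂ − h₁).
P₂ = 543600 + ½·814.6·(3.884² − 9.314²) − 814.6·9.8·(+14.75) = 543600 + (-29190) − (117800) = 396700 Pa.

396700 Pa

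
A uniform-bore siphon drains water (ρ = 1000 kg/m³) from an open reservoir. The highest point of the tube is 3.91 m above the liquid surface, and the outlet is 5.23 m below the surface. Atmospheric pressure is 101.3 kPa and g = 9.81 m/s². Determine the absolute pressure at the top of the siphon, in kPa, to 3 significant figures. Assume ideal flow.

The outlet speed comes from Torricelli: v = √(2g·5.23) = 10.1 m/s.
With constant cross-section the crest speed equals v; applying Bernoulli from the surface up to the crest, P_top = P_atm − ½ρv² − ρg·h_top.
P_top = 101300 − ½·1000·10.1² − 1000·9.81·3.91 = 11600 Pa.

P_top ≈ 11.6 kPa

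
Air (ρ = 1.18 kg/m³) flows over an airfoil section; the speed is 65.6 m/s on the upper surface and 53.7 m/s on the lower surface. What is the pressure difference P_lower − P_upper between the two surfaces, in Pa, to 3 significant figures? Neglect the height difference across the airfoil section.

ΔP ≈ 838 Pa

Bernoulli (same height): P_lower − P_upper = ½ρ(v_upper² − v_lower²).
ΔP = ½·1.18·(65.6² − 53.7²) = 838 Pa.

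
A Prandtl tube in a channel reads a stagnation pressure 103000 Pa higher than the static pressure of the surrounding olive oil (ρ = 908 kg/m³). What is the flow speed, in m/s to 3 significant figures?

v ≈ 15.1 m/s

The dynamic pressure equals the rise in static pressure at the stagnation point: ΔP = ½ρv².
v = √(2ΔP/ρ) = √(2·103000/908) = 15.1 m/s.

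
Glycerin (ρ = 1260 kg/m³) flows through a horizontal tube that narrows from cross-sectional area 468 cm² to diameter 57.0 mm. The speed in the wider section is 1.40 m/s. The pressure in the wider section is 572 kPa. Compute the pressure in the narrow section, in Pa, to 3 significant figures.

Continuity gives A₁v₁ = A₂v₂, so v₂ = (468 cm²)/(25.5 cm²) × 1.40 m/s = 25.7 m/s.
With no height change, Bernoulli's equation is P₁ + ½ρv₁² = P₂ + ½ρv₂².
P₂ = P₁ − ½ρ(v₂² − v₁²) = 572000 − ½·1260·(25.7² − 1.40²) = 572000 − 414000 = 158000 Pa.

P₂ ≈ 158000 Pa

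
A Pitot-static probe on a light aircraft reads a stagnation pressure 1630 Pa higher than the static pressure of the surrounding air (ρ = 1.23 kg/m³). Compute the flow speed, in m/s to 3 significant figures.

Bernoulli between the free stream and the stagnation point: ½ρv² = P_stag − P_static.
v = √(2ΔP/ρ) = √(2·1630/1.23) = 51.5 m/s.

v = 51.5 m/s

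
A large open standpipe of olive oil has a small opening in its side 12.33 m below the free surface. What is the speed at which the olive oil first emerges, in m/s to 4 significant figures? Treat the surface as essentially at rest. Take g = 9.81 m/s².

v = 15.55 m/s

Torricelli's result v = √(2gh) gives v = √(2·9.81·12.33) = 15.55 m/s.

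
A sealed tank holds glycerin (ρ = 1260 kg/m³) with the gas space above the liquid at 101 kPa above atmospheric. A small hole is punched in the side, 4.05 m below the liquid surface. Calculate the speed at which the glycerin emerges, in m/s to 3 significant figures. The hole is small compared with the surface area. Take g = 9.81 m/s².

15.5 m/s

Take point 1 at the surface (v₁ ≈ 0) and point 2 at the hole (at atmospheric pressure). Bernoulli: P₁ + ρg h = P_atm + ½ρv₂².
With P₁ − P_atm = 101000 Pa, v₂ = √(2gh + 2ΔP/ρ) = √(2·9.81·4.05 + 2·101000/1260) = 15.5 m/s.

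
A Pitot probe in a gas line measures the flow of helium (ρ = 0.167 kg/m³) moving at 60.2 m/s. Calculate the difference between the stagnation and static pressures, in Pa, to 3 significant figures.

ΔP ≈ 303 Pa

At the stagnation point the flow is brought to rest, so Bernoulli gives P_stag − P_static = ½ρv².
ΔP = ½·0.167·60.2² = 303 Pa.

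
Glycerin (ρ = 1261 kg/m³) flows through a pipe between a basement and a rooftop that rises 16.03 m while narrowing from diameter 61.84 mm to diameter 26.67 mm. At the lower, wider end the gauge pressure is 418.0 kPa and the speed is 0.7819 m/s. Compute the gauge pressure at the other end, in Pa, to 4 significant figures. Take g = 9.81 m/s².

P₂ ≈ 208900 Pa

Continuity gives A₁v₁ = A₂v₂, so v₂ = (30.04 cm²)/(5.586 cm²) × 0.7819 m/s = 4.204 m/s.
Bernoulli: P₁ + ½ρv₁² + ρg h₁ = P₂ + ½ρv₂² + ρg h₂, so P₂ = P₁ + ½ρ(v₁² − v₂²) − ρg(h₂ − h₁).
P₂ = 418000 + ½·1261·(0.7819² − 4.204²) − 1261·9.81·(+16.03) = 418000 + (-10760) − (198300) = 208900 Pa.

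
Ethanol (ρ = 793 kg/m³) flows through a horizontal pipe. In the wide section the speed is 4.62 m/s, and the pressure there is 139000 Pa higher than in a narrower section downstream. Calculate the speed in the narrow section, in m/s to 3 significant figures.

v₂ ≈ 19.3 m/s

With h₁ = h₂, rearranging Bernoulli gives v₂ = √(v₁² + 2ΔP/ρ).
v₂ = √(4.62² + 2·139000/793) = √(21.3 + 351) = 19.3 m/s.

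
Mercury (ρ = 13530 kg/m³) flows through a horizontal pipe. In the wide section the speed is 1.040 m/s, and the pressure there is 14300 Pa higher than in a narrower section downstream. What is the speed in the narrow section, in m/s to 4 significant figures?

Along the level pipe P + ½ρv² is conserved, hence v₂² = v₁² + 2(P₁ − P₂)/ρ.
v₂ = √(1.040² + 2·14300/13530) = √(1.082 + 2.114) = 1.788 m/s.

v₂ ≈ 1.788 m/s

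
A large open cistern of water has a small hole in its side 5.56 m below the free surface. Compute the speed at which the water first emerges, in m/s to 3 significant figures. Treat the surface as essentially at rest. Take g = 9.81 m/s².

v ≈ 10.4 m/s

With the surface at rest and both surface and jet at atmospheric pressure, Bernoulli gives ρg h = ½ρv², so v = √(2gh) = √(2·9.81·5.56) = 10.4 m/s.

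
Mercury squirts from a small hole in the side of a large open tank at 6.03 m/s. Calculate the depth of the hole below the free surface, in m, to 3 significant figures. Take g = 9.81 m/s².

h ≈ 1.85 m

For a small hole in a large open tank, ½v² = gh, giving h = v²/(2g).
h = 6.03²/(2·9.81) = 36.4/19.62 = 1.85 m.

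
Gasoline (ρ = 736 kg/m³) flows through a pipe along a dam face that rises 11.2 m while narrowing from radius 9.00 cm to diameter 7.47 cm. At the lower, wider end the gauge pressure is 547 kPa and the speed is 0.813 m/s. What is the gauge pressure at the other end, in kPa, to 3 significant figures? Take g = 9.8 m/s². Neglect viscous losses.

P₂ = 458 kPa

The volume flow rate is constant, so v₂ = (A₁/A₂)v₁ = (254/43.8)·0.813 = 4.72 m/s.
Energy conservation along the streamline gives P₂ = P₁ − ½ρ(v₂² − v₁²) − ρg(h₂ − h₁).
P₂ = 547000 + ½·736·(0.813² − 4.72²) − 736·9.8·(+11.2) = 547000 + (-7960) − (80800) = 458000 Pa.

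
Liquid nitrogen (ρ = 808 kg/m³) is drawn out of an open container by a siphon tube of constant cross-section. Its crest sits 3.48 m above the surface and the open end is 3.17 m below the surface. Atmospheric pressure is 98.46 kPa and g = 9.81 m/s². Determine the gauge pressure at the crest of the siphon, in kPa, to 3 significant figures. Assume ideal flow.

P_gauge ≈ -52.7 kPa

The outlet speed comes from Torricelli: v = √(2g·3.17) = 7.89 m/s.
Continuity keeps v the same throughout the tube; from surface to crest, P_atm + 0 = P_top + ½ρv² + ρg·h_top.
P_top = 98460 − ½·808·7.89² − 808·9.81·3.48 = 45700 Pa. So P_gauge = P_top − P_atm = -52700 Pa.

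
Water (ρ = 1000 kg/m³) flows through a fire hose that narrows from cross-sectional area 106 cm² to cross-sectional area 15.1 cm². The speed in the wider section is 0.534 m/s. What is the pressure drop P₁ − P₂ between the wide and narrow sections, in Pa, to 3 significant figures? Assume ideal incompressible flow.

Mass conservation (A₁v₁ = A₂v₂) gives v₂ = 0.534 × 106/15.1 = 3.75 m/s.
Along the horizontal streamline, P + ½ρv² is constant.
P₁ − P₂ = ½·1000·(3.75² − 0.534²) = ½·1000·13.8 = 6880 Pa.

ΔP ≈ 6880 Pa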